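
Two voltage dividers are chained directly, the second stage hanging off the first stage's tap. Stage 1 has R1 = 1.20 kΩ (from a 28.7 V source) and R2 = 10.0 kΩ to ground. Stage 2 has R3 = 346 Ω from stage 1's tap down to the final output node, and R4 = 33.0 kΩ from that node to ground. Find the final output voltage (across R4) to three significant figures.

V_out ≈ 24.6 V

Stage 2 presents R3+R4 = 33350 Ω as a load on stage 1's tap.
Stage 1's lower leg becomes R2‖(R3+R4) = 7693 Ω, so V_mid = 28.7 × 7693/8893 = 24.83 V.
Stage 2 is itself unloaded: V_out = V_mid × R4/(R3+R4) = 24.83 × 33000/33350 = 24.6 V.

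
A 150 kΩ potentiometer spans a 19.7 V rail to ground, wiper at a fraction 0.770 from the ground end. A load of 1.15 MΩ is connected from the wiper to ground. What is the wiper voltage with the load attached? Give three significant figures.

The wiper splits the pot into (1−α)R = 34.50 kΩ above and αR = 115.5 kΩ below.
Lower section ‖ load = 105.0 kΩ.
V_wiper = 19.7 × 105.0/(34.50 + 105.0) = 14.8 V.

V ≈ 14.8 V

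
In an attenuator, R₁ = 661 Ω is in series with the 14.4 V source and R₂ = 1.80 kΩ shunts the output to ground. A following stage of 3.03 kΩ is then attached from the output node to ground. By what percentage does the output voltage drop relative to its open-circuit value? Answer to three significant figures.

The divider's output (Thévenin) resistance is R₁‖R₂ = 483.5 Ω.
Fractional drop under load = R_th/(R_th + R_L) = 483.5 / (483.5 + 3030) = 0.1376.
So the output falls by 13.8 %.

13.8 %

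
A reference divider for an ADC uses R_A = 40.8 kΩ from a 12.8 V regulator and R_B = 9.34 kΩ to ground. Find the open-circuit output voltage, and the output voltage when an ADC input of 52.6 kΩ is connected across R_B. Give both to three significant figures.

Open-circuit: V = 12.8 × 9.34/(40.8 + 9.34) = 2.38 V.
With the load, R_B becomes R_B‖R_L = 7.932 kΩ, so V = 12.8 × 7.932/48.73 = 2.08 V.

Unloaded: 2.38 V; loaded: 2.08 V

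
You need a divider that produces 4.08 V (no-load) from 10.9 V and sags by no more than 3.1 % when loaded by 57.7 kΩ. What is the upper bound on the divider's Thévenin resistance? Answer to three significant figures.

R_th ≤ 1.85 kΩ

Loading drop = R_th/(R_th + R_L) ≤ 0.0310, so R_th ≤ R_L · ε/(1−ε) = 57.7 kΩ × 0.0310/0.9690 = 1.85 kΩ.
(Any R1, R2 with R2/(R1+R2) = 0.374 and R1‖R2 ≤ 1.85 kΩ will meet the spec.)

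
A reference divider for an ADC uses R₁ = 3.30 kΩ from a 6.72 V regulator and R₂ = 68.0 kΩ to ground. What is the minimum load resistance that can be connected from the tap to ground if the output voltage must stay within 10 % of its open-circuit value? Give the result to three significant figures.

R_L(min) ≈ 28.3 kΩ

Output resistance R_th = R₁‖R₂ = (3.30 × 68.0)/71.30 = 3.147 kΩ.
The fractional drop is R_th/(R_th + R_L); requiring this ≤ 0.100 gives R_L ≥ R_th(1/0.100 − 1) = 3.147 × 9.000 = 28.3 kΩ.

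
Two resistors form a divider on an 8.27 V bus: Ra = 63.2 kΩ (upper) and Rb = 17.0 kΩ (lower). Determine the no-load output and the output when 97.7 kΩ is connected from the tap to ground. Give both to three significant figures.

Open-circuit: V = 8.27 × 17.0/(63.2 + 17.0) = 1.75 V.
With the load, Rb becomes Rb‖R_L = 14.48 kΩ, so V = 8.27 × 14.48/77.68 = 1.54 V.

Unloaded: 1.75 V; loaded: 1.54 V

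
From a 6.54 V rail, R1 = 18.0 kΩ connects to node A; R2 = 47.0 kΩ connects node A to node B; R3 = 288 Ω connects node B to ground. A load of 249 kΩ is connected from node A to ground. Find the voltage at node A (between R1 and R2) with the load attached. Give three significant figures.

Below node A the series string R2+R3 = 47290 Ω sits in parallel with the 249000 Ω load: 39740 Ω.
V_A = 6.54 × 39740/(18000 + 39740) = 4.50 V.

V ≈ 4.50 V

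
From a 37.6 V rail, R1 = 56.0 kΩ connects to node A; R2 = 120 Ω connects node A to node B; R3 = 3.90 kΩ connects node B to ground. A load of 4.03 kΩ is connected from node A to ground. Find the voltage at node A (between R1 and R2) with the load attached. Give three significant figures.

Below node A the series string R2+R3 = 4020 Ω sits in parallel with the 4030 Ω load: 2012 Ω.
V_A = 37.6 × 2012/(56000 + 2012) = 1.30 V.

V ≈ 1.30 V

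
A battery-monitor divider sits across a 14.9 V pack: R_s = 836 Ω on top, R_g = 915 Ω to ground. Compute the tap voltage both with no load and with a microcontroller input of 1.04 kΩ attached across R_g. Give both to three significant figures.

Unloaded: 7.79 V; loaded: 5.48 V

Open-circuit: V = 14.9 × 915/(836 + 915) = 7.79 V.
With the load, R_g becomes R_g‖R_L = 486.8 Ω, so V = 14.9 × 486.8/1323 = 5.48 V.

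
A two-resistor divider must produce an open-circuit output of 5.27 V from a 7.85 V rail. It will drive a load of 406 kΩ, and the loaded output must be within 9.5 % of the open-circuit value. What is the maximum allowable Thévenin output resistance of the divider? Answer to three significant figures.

Loading drop = R_th/(R_th + R_L) ≤ 0.0950, so R_th ≤ R_L · ε/(1−ε) = 406 kΩ × 0.0950/0.9050 = 42.6 kΩ.

R_th ≤ 42.6 kΩ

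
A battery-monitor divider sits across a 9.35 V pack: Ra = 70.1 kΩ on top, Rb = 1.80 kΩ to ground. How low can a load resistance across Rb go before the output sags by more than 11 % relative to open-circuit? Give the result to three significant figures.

Output resistance R_th = Ra‖Rb = (70.1 × 1.80)/71.90 = 1.755 kΩ.
The fractional drop is R_th/(R_th + R_L); requiring this ≤ 0.110 gives R_L ≥ R_th(1/0.110 − 1) = 1.755 × 8.091 = 14.2 kΩ.

R_L(min) ≈ 14.2 kΩ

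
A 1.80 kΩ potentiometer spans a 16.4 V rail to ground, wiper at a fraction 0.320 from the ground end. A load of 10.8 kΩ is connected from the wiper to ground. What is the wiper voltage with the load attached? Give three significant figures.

V ≈ 5.06 V

The wiper splits the pot into (1−α)R = 1224 Ω above and αR = 576.0 Ω below.
Lower section ‖ load = 546.8 Ω.
V_wiper = 16.4 × 546.8/(1224 + 546.8) = 5.06 V.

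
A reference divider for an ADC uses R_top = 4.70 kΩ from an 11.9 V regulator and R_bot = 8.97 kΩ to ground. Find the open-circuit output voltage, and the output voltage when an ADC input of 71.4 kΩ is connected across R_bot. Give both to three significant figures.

Open-circuit: V = 11.9 × 8.97/(4.70 + 8.97) = 7.81 V.
With the load, R_bot becomes R_bot‖R_L = 7.969 kΩ, so V = 11.9 × 7.969/12.67 = 7.49 V.

Unloaded: 7.81 V; loaded: 7.49 V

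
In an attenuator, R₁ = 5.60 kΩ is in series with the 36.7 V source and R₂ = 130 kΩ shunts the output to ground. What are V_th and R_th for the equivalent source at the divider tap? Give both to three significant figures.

V_th is the open-circuit tap voltage: 36.7 × 130/(5.60 + 130) = 35.2 V.
With the supply zeroed, R₁ and R₂ appear in parallel from the tap: R_th = R₁‖R₂ = (5.60 × 130)/135.6 = 5.37 kΩ.

V_th = 35.2 V, R_th = 5.37 kΩ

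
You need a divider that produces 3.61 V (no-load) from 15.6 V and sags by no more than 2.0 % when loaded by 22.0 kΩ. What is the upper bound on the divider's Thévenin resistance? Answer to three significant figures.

Loading drop = R_th/(R_th + R_L) ≤ 0.0200, so R_th ≤ R_L · ε/(1−ε) = 22.0 kΩ × 0.0200/0.9800 = 449 Ω.
(Any R1, R2 with R2/(R1+R2) = 0.231 and R1‖R2 ≤ 449 Ω will meet the spec.)

R_th ≤ 449 Ω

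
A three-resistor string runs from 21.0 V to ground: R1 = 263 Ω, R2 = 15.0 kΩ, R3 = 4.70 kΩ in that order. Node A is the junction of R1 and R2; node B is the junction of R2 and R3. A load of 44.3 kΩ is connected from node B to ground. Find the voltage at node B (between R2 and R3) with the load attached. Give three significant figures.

At node B, R3 is in parallel with the load: R3‖R_L = 4249 Ω.
Below node A the resistance is R2 + (R3‖R_L) = 19250 Ω, so V_A = 21.0 × 19250/19510 = 20.72 V.
Then V_B = V_A × (R3‖R_L)/(R2 + R3‖R_L) = 20.72 × 4249/19250 = 4.57 V.

V ≈ 4.57 V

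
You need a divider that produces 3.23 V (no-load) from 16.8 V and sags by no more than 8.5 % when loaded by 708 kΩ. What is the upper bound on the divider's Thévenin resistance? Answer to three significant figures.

Loading drop = R_th/(R_th + R_L) ≤ 0.0850, so R_th ≤ R_L · ε/(1−ε) = 708 kΩ × 0.0850/0.9150 = 65.8 kΩ.
(Any R1, R2 with R2/(R1+R2) = 0.192 and R1‖R2 ≤ 65.8 kΩ will meet the spec.)

R_th ≤ 65.8 kΩ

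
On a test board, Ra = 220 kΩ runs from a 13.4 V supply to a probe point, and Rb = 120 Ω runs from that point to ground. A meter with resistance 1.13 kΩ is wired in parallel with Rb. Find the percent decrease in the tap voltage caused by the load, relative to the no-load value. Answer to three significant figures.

Unloaded V = 13.4 × 120/220100 = 0.0073051 V.
Loaded: Rb‖R_L = 108.5 Ω, giving V = 13.4 × 108.5/220100 = 0.0066042 V.
Drop = (0.0073051 − 0.0066042) / 0.0073051 = 9.60 %.

9.60 %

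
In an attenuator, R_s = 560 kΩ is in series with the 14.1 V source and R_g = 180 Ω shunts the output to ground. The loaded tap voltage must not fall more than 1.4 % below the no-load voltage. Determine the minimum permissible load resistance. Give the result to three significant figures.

R_L(min) ≈ 12.7 kΩ

Output resistance R_th = R_s‖R_g = (560000 × 180)/560200 = 179.9 Ω.
The fractional drop is R_th/(R_th + R_L); requiring this ≤ 0.0140 gives R_L ≥ R_th(1/0.0140 − 1) = 179.9 × 70.43 = 12.7 kΩ.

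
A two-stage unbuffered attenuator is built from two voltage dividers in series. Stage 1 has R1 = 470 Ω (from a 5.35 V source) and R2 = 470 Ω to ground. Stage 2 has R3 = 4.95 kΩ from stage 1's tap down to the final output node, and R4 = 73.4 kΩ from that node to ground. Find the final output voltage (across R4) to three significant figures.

V_out ≈ 2.50 V

Stage 2 presents R3+R4 = 78350 Ω as a load on stage 1's tap.
Stage 1's lower leg becomes R2‖(R3+R4) = 467.2 Ω, so V_mid = 5.35 × 467.2/937.2 = 2.667 V.
Stage 2 is itself unloaded: V_out = V_mid × R4/(R3+R4) = 2.667 × 73400/78350 = 2.50 V.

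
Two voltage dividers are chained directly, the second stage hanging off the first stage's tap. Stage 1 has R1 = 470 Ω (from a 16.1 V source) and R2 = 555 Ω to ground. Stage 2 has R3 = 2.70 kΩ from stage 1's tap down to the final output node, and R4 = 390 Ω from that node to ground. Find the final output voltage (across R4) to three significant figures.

V_out ≈ 1.02 V

Stage 2 presents R3+R4 = 3090 Ω as a load on stage 1's tap.
Stage 1's lower leg becomes R2‖(R3+R4) = 470.5 Ω, so V_mid = 16.1 × 470.5/940.5 = 8.054 V.
Stage 2 is itself unloaded: V_out = V_mid × R4/(R3+R4) = 8.054 × 390/3090 = 1.02 V.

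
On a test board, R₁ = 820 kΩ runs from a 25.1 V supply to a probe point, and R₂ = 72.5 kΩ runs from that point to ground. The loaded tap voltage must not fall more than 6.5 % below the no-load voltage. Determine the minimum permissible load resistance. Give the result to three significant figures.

Output resistance R_th = R₁‖R₂ = (820 × 72.5)/892.5 = 66.61 kΩ.
The fractional drop is R_th/(R_th + R_L); requiring this ≤ 0.0650 gives R_L ≥ R_th(1/0.0650 − 1) = 66.61 × 14.38 = 958 kΩ.

R_L(min) ≈ 958 kΩ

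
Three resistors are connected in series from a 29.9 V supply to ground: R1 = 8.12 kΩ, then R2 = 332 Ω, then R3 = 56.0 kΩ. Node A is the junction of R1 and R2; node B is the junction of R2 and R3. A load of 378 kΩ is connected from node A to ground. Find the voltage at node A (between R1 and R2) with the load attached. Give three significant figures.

Below node A the series string R2+R3 = 56330 Ω sits in parallel with the 378000 Ω load: 49030 Ω.
V_A = 29.9 × 49030/(8120 + 49030) = 25.7 V.

V ≈ 25.7 V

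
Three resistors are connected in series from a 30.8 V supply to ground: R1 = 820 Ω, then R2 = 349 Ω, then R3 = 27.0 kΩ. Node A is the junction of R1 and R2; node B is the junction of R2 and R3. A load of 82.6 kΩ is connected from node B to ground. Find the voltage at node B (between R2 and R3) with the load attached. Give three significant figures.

At node B, R3 is in parallel with the load: R3‖R_L = 20350 Ω.
Below node A the resistance is R2 + (R3‖R_L) = 20700 Ω, so V_A = 30.8 × 20700/21520 = 29.63 V.
Then V_B = V_A × (R3‖R_L)/(R2 + R3‖R_L) = 29.63 × 20350/20700 = 29.1 V.

V ≈ 29.1 V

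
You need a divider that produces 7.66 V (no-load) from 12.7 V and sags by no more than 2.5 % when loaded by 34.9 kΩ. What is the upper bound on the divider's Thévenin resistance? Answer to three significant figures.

Loading drop = R_th/(R_th + R_L) ≤ 0.0250, so R_th ≤ R_L · ε/(1−ε) = 34.9 kΩ × 0.0250/0.9750 = 895 Ω.
(Any R1, R2 with R2/(R1+R2) = 0.603 and R1‖R2 ≤ 895 Ω will meet the spec.)

R_th ≤ 895 Ω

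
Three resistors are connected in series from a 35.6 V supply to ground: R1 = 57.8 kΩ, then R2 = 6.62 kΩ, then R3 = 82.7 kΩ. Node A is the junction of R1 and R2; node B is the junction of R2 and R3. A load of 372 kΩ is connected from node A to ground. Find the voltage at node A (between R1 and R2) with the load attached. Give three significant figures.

V ≈ 19.8 V

Below node A the series string R2+R3 = 89.32 kΩ sits in parallel with the 372 kΩ load: 72.03 kΩ.
V_A = 35.6 × 72.03/(57.8 + 72.03) = 19.8 V.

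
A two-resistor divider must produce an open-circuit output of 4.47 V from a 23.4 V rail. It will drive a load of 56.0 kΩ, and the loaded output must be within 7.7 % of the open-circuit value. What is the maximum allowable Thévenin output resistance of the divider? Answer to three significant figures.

R_th ≤ 4.67 kΩ

Loading drop = R_th/(R_th + R_L) ≤ 0.0770, so R_th ≤ R_L · ε/(1−ε) = 56.0 kΩ × 0.0770/0.9230 = 4.67 kΩ.
(Any R1, R2 with R2/(R1+R2) = 0.191 and R1‖R2 ≤ 4.67 kΩ will meet the spec.)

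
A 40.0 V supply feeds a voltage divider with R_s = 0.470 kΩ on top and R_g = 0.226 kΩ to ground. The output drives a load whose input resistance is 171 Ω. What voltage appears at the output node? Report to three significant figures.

V_out ≈ 6.86 V

The load sits in parallel with R_g: R_g‖R_L = (226 × 171) / (226 + 171) = 97.35 Ω.
V_out = 40.0 × 97.35 / (470 + 97.35) = 40.0 × 97.35/567.3 = 6.86 V.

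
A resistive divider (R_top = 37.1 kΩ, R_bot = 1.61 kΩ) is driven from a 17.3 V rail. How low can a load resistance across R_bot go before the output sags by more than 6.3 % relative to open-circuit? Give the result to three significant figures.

R_L(min) ≈ 22.9 kΩ

Output resistance R_th = R_top‖R_bot = (37.1 × 1.61)/38.71 = 1.543 kΩ.
The fractional drop is R_th/(R_th + R_L); requiring this ≤ 0.0630 gives R_L ≥ R_th(1/0.0630 − 1) = 1.543 × 14.87 = 22.9 kΩ.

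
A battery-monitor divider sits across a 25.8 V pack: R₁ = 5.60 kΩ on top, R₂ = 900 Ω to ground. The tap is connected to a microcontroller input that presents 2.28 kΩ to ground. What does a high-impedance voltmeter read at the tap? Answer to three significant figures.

The load sits in parallel with R₂: R₂‖R_L = (900 × 2280) / (900 + 2280) = 645.3 Ω.
V_out = 25.8 × 645.3 / (5600 + 645.3) = 25.8 × 645.3/6245 = 2.67 V.

V_out ≈ 2.67 V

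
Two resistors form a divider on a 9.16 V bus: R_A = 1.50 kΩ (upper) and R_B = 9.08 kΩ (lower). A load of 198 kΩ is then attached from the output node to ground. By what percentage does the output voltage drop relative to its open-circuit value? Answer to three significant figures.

The divider's output (Thévenin) resistance is R_A‖R_B = 1.287 kΩ.
Fractional drop under load = R_th/(R_th + R_L) = 1.287 / (1.287 + 198) = 0.006460.
So the output falls by 0.646 %.

0.646 %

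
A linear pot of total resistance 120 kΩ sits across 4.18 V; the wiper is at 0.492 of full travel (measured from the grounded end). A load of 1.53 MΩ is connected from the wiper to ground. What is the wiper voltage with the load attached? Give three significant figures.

V ≈ 2.02 V

The wiper splits the pot into (1−α)R = 60.96 kΩ above and αR = 59.04 kΩ below.
Lower section ‖ load = 56.85 kΩ.
V_wiper = 4.18 × 56.85/(60.96 + 56.85) = 2.02 V.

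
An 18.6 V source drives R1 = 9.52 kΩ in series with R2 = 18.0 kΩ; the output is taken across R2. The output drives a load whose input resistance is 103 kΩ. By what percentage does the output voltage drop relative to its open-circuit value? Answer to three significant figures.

The divider's output (Thévenin) resistance is R1‖R2 = 6.227 kΩ.
Fractional drop under load = R_th/(R_th + R_L) = 6.227 / (6.227 + 103) = 0.05701.
So the output falls by 5.70 %.

5.70 %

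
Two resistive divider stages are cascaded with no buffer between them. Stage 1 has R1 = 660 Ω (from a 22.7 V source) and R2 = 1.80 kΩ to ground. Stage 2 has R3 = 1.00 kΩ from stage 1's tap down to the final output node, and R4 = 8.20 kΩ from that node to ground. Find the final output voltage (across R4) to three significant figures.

Stage 2 presents R3+R4 = 9200 Ω as a load on stage 1's tap.
Stage 1's lower leg becomes R2‖(R3+R4) = 1505 Ω, so V_mid = 22.7 × 1505/2165 = 15.78 V.
Stage 2 is itself unloaded: V_out = V_mid × R4/(R3+R4) = 15.78 × 8200/9200 = 14.1 V.

V_out ≈ 14.1 V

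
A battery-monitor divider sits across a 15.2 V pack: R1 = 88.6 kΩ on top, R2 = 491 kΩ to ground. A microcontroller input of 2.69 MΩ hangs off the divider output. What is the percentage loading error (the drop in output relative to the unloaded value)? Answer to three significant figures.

The divider's output (Thévenin) resistance is R1‖R2 = 75.06 kΩ.
Fractional drop under load = R_th/(R_th + R_L) = 75.06 / (75.06 + 2690) = 0.02714.
So the output falls by 2.71 %.

2.71 %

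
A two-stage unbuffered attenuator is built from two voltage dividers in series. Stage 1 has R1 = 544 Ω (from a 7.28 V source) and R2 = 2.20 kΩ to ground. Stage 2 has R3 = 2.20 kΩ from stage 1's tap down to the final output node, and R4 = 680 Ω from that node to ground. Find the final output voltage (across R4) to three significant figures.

V_out ≈ 1.20 V

Stage 2 presents R3+R4 = 2880 Ω as a load on stage 1's tap.
Stage 1's lower leg becomes R2‖(R3+R4) = 1247 Ω, so V_mid = 7.28 × 1247/1791 = 5.069 V.
Stage 2 is itself unloaded: V_out = V_mid × R4/(R3+R4) = 5.069 × 680/2880 = 1.20 V.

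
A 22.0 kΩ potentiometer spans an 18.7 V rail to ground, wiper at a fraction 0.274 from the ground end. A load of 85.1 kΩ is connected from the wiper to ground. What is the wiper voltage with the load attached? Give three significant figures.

The wiper splits the pot into (1−α)R = 15.97 kΩ above and αR = 6.028 kΩ below.
Lower section ‖ load = 5.629 kΩ.
V_wiper = 18.7 × 5.629/(15.97 + 5.629) = 4.87 V.

V ≈ 4.87 V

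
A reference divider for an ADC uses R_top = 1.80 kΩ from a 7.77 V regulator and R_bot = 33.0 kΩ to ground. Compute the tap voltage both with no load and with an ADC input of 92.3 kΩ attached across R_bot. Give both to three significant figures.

Open-circuit: V = 7.77 × 33.0/(1.80 + 33.0) = 7.37 V.
With the load, R_bot becomes R_bot‖R_L = 24.31 kΩ, so V = 7.77 × 24.31/26.11 = 7.23 V.

Unloaded: 7.37 V; loaded: 7.23 V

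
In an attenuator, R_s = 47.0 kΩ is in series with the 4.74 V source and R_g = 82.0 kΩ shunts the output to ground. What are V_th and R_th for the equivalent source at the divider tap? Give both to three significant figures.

V_th is the open-circuit tap voltage: 4.74 × 82.0/(47.0 + 82.0) = 3.01 V.
With the supply zeroed, R_s and R_g appear in parallel from the tap: R_th = R_s‖R_g = (47.0 × 82.0)/129.0 = 29.9 kΩ.

V_th = 3.01 V, R_th = 29.9 kΩ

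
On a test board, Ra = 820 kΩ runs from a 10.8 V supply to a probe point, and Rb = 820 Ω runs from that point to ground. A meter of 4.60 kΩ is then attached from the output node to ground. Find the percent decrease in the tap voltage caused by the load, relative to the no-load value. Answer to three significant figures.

Unloaded V = 10.8 × 820/820800 = 0.01079 V.
Loaded: Rb‖R_L = 695.9 Ω, giving V = 10.8 × 695.9/820700 = 0.009158 V.
Drop = (0.01079 − 0.009158) / 0.01079 = 15.1 %.

15.1 %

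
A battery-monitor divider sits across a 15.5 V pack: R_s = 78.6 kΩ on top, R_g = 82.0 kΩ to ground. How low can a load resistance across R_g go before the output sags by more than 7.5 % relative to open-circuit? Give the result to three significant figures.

Output resistance R_th = R_s‖R_g = (78.6 × 82.0)/160.6 = 40.13 kΩ.
The fractional drop is R_th/(R_th + R_L); requiring this ≤ 0.0750 gives R_L ≥ R_th(1/0.0750 − 1) = 40.13 × 12.33 = 495 kΩ.

R_L(min) ≈ 495 kΩ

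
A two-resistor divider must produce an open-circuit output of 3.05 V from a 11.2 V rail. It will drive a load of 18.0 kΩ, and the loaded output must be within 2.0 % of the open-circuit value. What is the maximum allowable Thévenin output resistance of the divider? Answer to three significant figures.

R_th ≤ 367 Ω

Loading drop = R_th/(R_th + R_L) ≤ 0.0200, so R_th ≤ R_L · ε/(1−ε) = 18.0 kΩ × 0.0200/0.9800 = 367 Ω.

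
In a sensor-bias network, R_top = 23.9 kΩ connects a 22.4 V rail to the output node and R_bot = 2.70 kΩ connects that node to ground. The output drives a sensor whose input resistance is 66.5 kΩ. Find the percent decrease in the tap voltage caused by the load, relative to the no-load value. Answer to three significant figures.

The divider's output (Thévenin) resistance is R_top‖R_bot = 2.426 kΩ.
Fractional drop under load = R_th/(R_th + R_L) = 2.426 / (2.426 + 66.5) = 0.03520.
So the output falls by 3.52 %.

3.52 %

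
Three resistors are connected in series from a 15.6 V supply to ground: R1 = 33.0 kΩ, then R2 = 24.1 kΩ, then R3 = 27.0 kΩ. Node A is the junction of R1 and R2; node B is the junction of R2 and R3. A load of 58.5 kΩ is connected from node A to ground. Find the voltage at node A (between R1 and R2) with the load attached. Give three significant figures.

Below node A the series string R2+R3 = 51.10 kΩ sits in parallel with the 58.5 kΩ load: 27.28 kΩ.
V_A = 15.6 × 27.28/(33.0 + 27.28) = 7.06 V.

V ≈ 7.06 V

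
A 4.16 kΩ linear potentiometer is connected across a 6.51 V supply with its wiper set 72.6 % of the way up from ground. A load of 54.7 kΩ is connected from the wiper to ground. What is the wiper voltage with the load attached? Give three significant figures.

The wiper splits the pot into (1−α)R = 1.140 kΩ above and αR = 3.020 kΩ below.
Lower section ‖ load = 2.862 kΩ.
V_wiper = 6.51 × 2.862/(1.140 + 2.862) = 4.66 V.

V ≈ 4.66 V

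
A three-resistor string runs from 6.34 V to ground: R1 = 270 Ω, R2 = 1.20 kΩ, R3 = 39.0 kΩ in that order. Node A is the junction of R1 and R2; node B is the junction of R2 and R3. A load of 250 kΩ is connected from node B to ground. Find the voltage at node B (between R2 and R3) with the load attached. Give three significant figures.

At node B, R3 is in parallel with the load: R3‖R_L = 33740 Ω.
Below node A the resistance is R2 + (R3‖R_L) = 34940 Ω, so V_A = 6.34 × 34940/35210 = 6.291 V.
Then V_B = V_A × (R3‖R_L)/(R2 + R3‖R_L) = 6.291 × 33740/34940 = 6.08 V.

V ≈ 6.08 V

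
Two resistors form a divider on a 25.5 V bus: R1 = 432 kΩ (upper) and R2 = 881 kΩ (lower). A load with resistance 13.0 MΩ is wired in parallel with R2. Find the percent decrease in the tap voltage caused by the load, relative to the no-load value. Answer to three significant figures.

The divider's output (Thévenin) resistance is R1‖R2 = 289.9 kΩ.
Fractional drop under load = R_th/(R_th + R_L) = 289.9 / (289.9 + 13000) = 0.02181.
So the output falls by 2.18 %.

2.18 %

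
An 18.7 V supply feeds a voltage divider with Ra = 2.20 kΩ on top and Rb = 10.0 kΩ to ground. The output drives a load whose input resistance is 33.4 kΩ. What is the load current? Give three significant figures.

I_L ≈ 0.435 mA

Rb‖R_L = 7.696 kΩ; V_out = 18.7 × 7.696/9.896 = 14.54 V.
I_L = V_out / R_L = 14.54 / 33.4 kΩ = 0.435 mA.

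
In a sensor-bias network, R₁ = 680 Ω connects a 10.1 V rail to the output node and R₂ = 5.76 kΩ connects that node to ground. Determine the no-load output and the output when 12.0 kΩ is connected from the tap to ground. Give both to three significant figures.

Unloaded: 9.03 V; loaded: 8.60 V

Open-circuit: V = 10.1 × 5760/(680 + 5760) = 9.03 V.
With the load, R₂ becomes R₂‖R_L = 3892 Ω, so V = 10.1 × 3892/4572 = 8.60 V.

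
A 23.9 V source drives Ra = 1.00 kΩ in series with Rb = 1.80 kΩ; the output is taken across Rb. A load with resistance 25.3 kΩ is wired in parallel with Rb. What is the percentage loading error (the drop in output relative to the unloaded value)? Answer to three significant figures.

The divider's output (Thévenin) resistance is Ra‖Rb = 0.6429 kΩ.
Fractional drop under load = R_th/(R_th + R_L) = 0.6429 / (0.6429 + 25.3) = 0.02478.
So the output falls by 2.48 %.

2.48 %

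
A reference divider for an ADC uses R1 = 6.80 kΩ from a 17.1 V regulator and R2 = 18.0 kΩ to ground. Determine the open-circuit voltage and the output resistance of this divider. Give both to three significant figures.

V_th = 12.4 V, R_th = 4.94 kΩ

V_th is the open-circuit tap voltage: 17.1 × 18.0/(6.80 + 18.0) = 12.4 V.
With the supply zeroed, R1 and R2 appear in parallel from the tap: R_th = R1‖R2 = (6.80 × 18.0)/24.80 = 4.94 kΩ.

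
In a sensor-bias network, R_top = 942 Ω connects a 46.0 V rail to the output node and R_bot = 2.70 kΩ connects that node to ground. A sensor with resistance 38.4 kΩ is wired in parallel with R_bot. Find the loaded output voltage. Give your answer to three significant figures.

V_out ≈ 33.5 V

The load sits in parallel with R_bot: R_bot‖R_L = (2700 × 38400) / (2700 + 38400) = 2523 Ω.
V_out = 46.0 × 2523 / (942 + 2523) = 46.0 × 2523/3465 = 33.5 V.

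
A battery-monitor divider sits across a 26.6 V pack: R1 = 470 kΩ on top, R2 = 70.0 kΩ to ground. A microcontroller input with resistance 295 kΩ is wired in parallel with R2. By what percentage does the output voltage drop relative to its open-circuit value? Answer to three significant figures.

The divider's output (Thévenin) resistance is R1‖R2 = 60.93 kΩ.
Fractional drop under load = R_th/(R_th + R_L) = 60.93 / (60.93 + 295) = 0.1712.
So the output falls by 17.1 %.

17.1 %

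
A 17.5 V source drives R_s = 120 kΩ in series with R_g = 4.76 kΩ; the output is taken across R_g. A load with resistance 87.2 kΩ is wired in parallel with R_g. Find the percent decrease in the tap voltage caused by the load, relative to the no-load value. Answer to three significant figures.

4.99 %

The divider's output (Thévenin) resistance is R_s‖R_g = 4.578 kΩ.
Fractional drop under load = R_th/(R_th + R_L) = 4.578 / (4.578 + 87.2) = 0.04989.
So the output falls by 4.99 %.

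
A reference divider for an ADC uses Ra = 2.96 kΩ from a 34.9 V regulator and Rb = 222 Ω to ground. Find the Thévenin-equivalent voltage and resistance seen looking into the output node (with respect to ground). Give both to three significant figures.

V_th = 2.43 V, R_th = 207 Ω

V_th is the open-circuit tap voltage: 34.9 × 222/(2960 + 222) = 2.43 V.
With the supply zeroed, Ra and Rb appear in parallel from the tap: R_th = Ra‖Rb = (2960 × 222)/3182 = 207 Ω.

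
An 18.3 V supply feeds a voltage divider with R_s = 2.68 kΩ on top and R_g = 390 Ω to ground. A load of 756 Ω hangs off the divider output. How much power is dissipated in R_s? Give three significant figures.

Total resistance from the source is R_s + (R_g‖R_L) = 2937 Ω, so I = 18.3/2937 Ω = 6.230 mA.
P = I²·R_s = (6.230 mA)² × 2.68 kΩ = 104 mW.

P ≈ 104 mW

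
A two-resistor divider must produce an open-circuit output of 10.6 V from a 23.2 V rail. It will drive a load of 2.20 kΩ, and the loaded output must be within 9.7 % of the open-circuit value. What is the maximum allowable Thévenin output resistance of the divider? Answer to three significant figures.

R_th ≤ 236 Ω

Loading drop = R_th/(R_th + R_L) ≤ 0.0970, so R_th ≤ R_L · ε/(1−ε) = 2.20 kΩ × 0.0970/0.9030 = 236 Ω.
(Any R1, R2 with R2/(R1+R2) = 0.457 and R1‖R2 ≤ 236 Ω will meet the spec.)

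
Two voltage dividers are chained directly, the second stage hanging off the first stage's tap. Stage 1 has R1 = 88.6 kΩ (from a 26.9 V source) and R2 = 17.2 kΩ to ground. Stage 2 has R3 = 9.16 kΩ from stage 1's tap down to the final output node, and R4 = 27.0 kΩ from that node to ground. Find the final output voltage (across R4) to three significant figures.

V_out ≈ 2.34 V

Stage 2 presents R3+R4 = 36.16 kΩ as a load on stage 1's tap.
Stage 1's lower leg becomes R2‖(R3+R4) = 11.66 kΩ, so V_mid = 26.9 × 11.66/100.3 = 3.127 V.
Stage 2 is itself unloaded: V_out = V_mid × R4/(R3+R4) = 3.127 × 27.0/36.16 = 2.34 V.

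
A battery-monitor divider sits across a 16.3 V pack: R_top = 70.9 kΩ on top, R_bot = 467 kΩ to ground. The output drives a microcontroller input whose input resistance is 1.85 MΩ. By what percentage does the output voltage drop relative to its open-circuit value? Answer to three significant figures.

The divider's output (Thévenin) resistance is R_top‖R_bot = 61.55 kΩ.
Fractional drop under load = R_th/(R_th + R_L) = 61.55 / (61.55 + 1850) = 0.03220.
So the output falls by 3.22 %.

3.22 %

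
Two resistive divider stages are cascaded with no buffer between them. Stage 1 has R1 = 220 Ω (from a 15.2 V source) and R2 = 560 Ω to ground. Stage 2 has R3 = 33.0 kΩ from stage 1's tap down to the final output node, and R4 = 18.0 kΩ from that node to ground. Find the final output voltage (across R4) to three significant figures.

V_out ≈ 3.84 V

Stage 2 presents R3+R4 = 51000 Ω as a load on stage 1's tap.
Stage 1's lower leg becomes R2‖(R3+R4) = 553.9 Ω, so V_mid = 15.2 × 553.9/773.9 = 10.88 V.
Stage 2 is itself unloaded: V_out = V_mid × R4/(R3+R4) = 10.88 × 18000/51000 = 3.84 V.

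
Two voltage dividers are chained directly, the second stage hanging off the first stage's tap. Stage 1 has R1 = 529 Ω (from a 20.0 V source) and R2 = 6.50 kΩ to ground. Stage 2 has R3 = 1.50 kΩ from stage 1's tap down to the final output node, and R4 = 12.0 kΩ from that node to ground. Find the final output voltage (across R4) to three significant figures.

Stage 2 presents R3+R4 = 13500 Ω as a load on stage 1's tap.
Stage 1's lower leg becomes R2‖(R3+R4) = 4388 Ω, so V_mid = 20.0 × 4388/4916 = 17.85 V.
Stage 2 is itself unloaded: V_out = V_mid × R4/(R3+R4) = 17.85 × 12000/13500 = 15.9 V.

V_out ≈ 15.9 V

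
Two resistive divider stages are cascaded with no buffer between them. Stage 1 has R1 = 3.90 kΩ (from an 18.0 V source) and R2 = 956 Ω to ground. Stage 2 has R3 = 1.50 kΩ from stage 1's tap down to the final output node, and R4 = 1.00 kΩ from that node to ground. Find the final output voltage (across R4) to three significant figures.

Stage 2 presents R3+R4 = 2500 Ω as a load on stage 1's tap.
Stage 1's lower leg becomes R2‖(R3+R4) = 691.6 Ω, so V_mid = 18.0 × 691.6/4592 = 2.711 V.
Stage 2 is itself unloaded: V_out = V_mid × R4/(R3+R4) = 2.711 × 1000/2500 = 1.08 V.

V_out ≈ 1.08 V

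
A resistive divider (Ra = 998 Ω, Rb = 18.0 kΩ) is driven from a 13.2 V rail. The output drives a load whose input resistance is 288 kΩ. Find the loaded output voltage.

The load sits in parallel with Rb: Rb‖R_L = (18000 × 288000) / (18000 + 288000) = 16940 Ω.
V_out = 13.2 × 16940 / (998 + 16940) = 13.2 × 16940/17940 = 12.5 V.
(Unloaded it would have been 12.5 V.)

V_out ≈ 12.5 V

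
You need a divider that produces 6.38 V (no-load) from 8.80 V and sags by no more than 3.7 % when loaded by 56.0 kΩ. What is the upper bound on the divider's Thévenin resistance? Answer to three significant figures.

Loading drop = R_th/(R_th + R_L) ≤ 0.0370, so R_th ≤ R_L · ε/(1−ε) = 56.0 kΩ × 0.0370/0.9630 = 2.15 kΩ.
(Any R1, R2 with R2/(R1+R2) = 0.725 and R1‖R2 ≤ 2.15 kΩ will meet the spec.)

R_th ≤ 2.15 kΩ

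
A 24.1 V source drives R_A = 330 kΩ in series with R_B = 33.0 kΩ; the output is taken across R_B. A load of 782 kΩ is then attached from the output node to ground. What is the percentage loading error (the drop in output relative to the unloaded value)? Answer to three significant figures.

3.69 %

The divider's output (Thévenin) resistance is R_A‖R_B = 30.00 kΩ.
Fractional drop under load = R_th/(R_th + R_L) = 30.00 / (30.00 + 782) = 0.03695.
So the output falls by 3.69 %.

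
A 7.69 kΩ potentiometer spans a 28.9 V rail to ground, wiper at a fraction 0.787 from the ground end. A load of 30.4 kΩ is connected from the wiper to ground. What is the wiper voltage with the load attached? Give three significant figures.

The wiper splits the pot into (1−α)R = 1.638 kΩ above and αR = 6.052 kΩ below.
Lower section ‖ load = 5.047 kΩ.
V_wiper = 28.9 × 5.047/(1.638 + 5.047) = 21.8 V.

V ≈ 21.8 V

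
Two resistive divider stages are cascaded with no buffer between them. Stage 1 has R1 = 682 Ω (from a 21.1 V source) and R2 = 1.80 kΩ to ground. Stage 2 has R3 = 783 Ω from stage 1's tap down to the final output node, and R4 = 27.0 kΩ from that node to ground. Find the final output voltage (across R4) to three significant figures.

Stage 2 presents R3+R4 = 27780 Ω as a load on stage 1's tap.
Stage 1's lower leg becomes R2‖(R3+R4) = 1690 Ω, so V_mid = 21.1 × 1690/2372 = 15.03 V.
Stage 2 is itself unloaded: V_out = V_mid × R4/(R3+R4) = 15.03 × 27000/27780 = 14.6 V.

V_out ≈ 14.6 V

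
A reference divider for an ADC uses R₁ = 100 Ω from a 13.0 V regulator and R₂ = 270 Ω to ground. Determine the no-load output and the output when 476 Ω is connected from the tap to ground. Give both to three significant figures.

Unloaded: 9.49 V; loaded: 8.23 V

Open-circuit: V = 13.0 × 270/(100 + 270) = 9.49 V.
With the load, R₂ becomes R₂‖R_L = 172.3 Ω, so V = 13.0 × 172.3/272.3 = 8.23 V.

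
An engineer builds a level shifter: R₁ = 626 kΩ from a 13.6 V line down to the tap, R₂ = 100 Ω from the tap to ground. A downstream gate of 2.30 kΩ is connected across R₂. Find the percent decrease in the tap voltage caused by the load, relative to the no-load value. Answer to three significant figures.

4.17 %

The divider's output (Thévenin) resistance is R₁‖R₂ = 99.98 Ω.
Fractional drop under load = R_th/(R_th + R_L) = 99.98 / (99.98 + 2300) = 0.04166.
So the output falls by 4.17 %.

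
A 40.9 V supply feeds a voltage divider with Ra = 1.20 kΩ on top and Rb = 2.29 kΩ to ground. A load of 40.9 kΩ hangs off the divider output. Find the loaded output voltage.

V_out ≈ 26.3 V

The load sits in parallel with Rb: Rb‖R_L = (2.29 × 40.9) / (2.29 + 40.9) = 2.169 kΩ.
V_out = 40.9 × 2.169 / (1.20 + 2.169) = 40.9 × 2.169/3.369 = 26.3 V.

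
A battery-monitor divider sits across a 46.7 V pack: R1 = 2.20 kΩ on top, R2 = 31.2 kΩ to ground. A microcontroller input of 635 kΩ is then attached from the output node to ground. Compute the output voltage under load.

The load sits in parallel with R2: R2‖R_L = (31.2 × 635) / (31.2 + 635) = 29.74 kΩ.
V_out = 46.7 × 29.74 / (2.20 + 29.74) = 46.7 × 29.74/31.94 = 43.5 V.

V_out ≈ 43.5 V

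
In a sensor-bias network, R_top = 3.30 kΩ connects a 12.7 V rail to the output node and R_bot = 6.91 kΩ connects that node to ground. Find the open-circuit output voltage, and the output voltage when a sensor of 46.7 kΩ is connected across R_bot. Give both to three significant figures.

Unloaded: 8.60 V; loaded: 8.20 V

Open-circuit: V = 12.7 × 6.91/(3.30 + 6.91) = 8.60 V.
With the load, R_bot becomes R_bot‖R_L = 6.019 kΩ, so V = 12.7 × 6.019/9.319 = 8.20 V.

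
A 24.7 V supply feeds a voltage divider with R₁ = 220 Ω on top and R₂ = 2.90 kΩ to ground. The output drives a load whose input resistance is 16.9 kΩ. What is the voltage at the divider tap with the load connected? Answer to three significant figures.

The load sits in parallel with R₂: R₂‖R_L = (2900 × 16900) / (2900 + 16900) = 2475 Ω.
V_out = 24.7 × 2475 / (220 + 2475) = 24.7 × 2475/2695 = 22.7 V.
(Unloaded it would have been 23.0 V.)

V_out ≈ 22.7 V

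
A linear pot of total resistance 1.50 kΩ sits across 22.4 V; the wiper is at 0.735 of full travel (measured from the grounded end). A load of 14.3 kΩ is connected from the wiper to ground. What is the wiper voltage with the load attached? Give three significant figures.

The wiper splits the pot into (1−α)R = 397.5 Ω above and αR = 1102 Ω below.
Lower section ‖ load = 1024 Ω.
V_wiper = 22.4 × 1024/(397.5 + 1024) = 16.1 V.

V ≈ 16.1 V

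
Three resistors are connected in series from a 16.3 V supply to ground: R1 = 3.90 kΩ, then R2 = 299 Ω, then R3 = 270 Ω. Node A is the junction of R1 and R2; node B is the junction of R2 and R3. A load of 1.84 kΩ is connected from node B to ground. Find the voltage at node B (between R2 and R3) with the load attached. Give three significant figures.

V ≈ 0.865 V

At node B, R3 is in parallel with the load: R3‖R_L = 235.5 Ω.
Below node A the resistance is R2 + (R3‖R_L) = 534.5 Ω, so V_A = 16.3 × 534.5/4434 = 1.965 V.
Then V_B = V_A × (R3‖R_L)/(R2 + R3‖R_L) = 1.965 × 235.5/534.5 = 0.865 V.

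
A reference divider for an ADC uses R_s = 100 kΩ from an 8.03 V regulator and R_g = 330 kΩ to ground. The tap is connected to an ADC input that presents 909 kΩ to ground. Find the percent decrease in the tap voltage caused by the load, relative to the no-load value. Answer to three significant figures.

7.79 %

The divider's output (Thévenin) resistance is R_s‖R_g = 76.74 kΩ.
Fractional drop under load = R_th/(R_th + R_L) = 76.74 / (76.74 + 909) = 0.07785.
So the output falls by 7.79 %.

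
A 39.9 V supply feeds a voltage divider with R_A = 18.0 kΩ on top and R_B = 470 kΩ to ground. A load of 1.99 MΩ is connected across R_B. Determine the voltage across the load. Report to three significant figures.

V_out ≈ 38.1 V

The load sits in parallel with R_B: R_B‖R_L = (470 × 1990) / (470 + 1990) = 380.2 kΩ.
V_out = 39.9 × 380.2 / (18.0 + 380.2) = 39.9 × 380.2/398.2 = 38.1 V.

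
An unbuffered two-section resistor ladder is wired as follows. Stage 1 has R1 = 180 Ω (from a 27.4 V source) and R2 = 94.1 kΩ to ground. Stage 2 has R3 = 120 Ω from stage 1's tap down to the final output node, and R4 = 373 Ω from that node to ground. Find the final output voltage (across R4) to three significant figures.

Stage 2 presents R3+R4 = 493.0 Ω as a load on stage 1's tap.
Stage 1's lower leg becomes R2‖(R3+R4) = 490.4 Ω, so V_mid = 27.4 × 490.4/670.4 = 20.04 V.
Stage 2 is itself unloaded: V_out = V_mid × R4/(R3+R4) = 20.04 × 373/493.0 = 15.2 V.

V_out ≈ 15.2 V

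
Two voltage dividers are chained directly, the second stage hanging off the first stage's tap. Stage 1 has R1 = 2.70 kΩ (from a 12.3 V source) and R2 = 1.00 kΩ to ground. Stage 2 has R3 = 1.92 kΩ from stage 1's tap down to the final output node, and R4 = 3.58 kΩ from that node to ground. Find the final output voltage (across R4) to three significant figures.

V_out ≈ 1.91 V

Stage 2 presents R3+R4 = 5.500 kΩ as a load on stage 1's tap.
Stage 1's lower leg becomes R2‖(R3+R4) = 0.8462 kΩ, so V_mid = 12.3 × 0.8462/3.546 = 2.935 V.
Stage 2 is itself unloaded: V_out = V_mid × R4/(R3+R4) = 2.935 × 3.58/5.500 = 1.91 V.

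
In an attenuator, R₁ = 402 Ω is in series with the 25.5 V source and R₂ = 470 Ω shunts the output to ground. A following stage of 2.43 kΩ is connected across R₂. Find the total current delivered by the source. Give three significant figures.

I ≈ 32.0 mA

R₂‖R_L = 393.8 Ω, so the source sees R₁ + R₂‖R_L = 795.8 Ω.
I = 25.5 V / 795.8 Ω = 32.0 mA.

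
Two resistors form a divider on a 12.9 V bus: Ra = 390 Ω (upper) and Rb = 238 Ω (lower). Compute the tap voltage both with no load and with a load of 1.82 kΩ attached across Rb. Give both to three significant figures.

Open-circuit: V = 12.9 × 238/(390 + 238) = 4.89 V.
With the load, Rb becomes Rb‖R_L = 210.5 Ω, so V = 12.9 × 210.5/600.5 = 4.52 V.

Unloaded: 4.89 V; loaded: 4.52 V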